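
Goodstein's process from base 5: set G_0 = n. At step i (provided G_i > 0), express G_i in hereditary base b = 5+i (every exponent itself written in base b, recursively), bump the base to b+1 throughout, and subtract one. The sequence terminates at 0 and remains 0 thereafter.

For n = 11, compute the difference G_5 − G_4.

0

base 5: 11 = 2·5 + 1; at 6: 2·6 + 1 = 13; next = 12
base 6: 12 = 2·6; at 7: 2·7 = 14; next = 13
base 7: 13 = 7 + 6; at 8: 8 + 6 = 14; next = 13
base 8: 13 = 8 + 5; at 9: 9 + 5 = 14; next = 13
base 9: 13 = 9 + 4; at 10: 10 + 4 = 14; next = 13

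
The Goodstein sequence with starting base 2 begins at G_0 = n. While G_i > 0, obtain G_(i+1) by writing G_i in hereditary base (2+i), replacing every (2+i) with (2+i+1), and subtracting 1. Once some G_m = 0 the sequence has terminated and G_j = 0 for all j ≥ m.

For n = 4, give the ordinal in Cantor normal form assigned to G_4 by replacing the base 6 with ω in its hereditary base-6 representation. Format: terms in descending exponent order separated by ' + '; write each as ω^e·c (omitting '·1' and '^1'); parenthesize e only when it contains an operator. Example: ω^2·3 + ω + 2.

ω^2·2 + ω + 5

4 —HB2→ 2^2 —bump→ 3^3 = 27 —(−1)→ 26
26 —HB3→ 2·3^2 + 2·3 + 2 —bump→ 2·4^2 + 2·4 + 2 = 42 —(−1)→ 41
41 —HB4→ 2·4^2 + 2·4 + 1 —bump→ 2·5^2 + 2·5 + 1 = 61 —(−1)→ 60
60 —HB5→ 2·5^2 + 2·5 —bump→ 2·6^2 + 2·6 = 84 —(−1)→ 83
83 —HB6→ 2·6^2 + 6 + 5 —bump→ 2·7^2 + 7 + 5 = 110 —(−1)→ 109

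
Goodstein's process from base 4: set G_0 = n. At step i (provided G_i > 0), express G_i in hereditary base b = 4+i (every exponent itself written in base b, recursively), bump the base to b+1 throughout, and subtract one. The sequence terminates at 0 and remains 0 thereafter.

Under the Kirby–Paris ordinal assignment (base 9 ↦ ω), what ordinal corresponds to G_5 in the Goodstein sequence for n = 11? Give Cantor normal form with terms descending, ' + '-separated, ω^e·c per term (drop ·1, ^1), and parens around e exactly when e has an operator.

G_0 = 11. HB_4(11) = 2·4 + 3. Bump = 13. G_1 = 12.
G_1 = 12. HB_5(12) = 2·5 + 2. Bump = 14. G_2 = 13.
G_2 = 13. HB_6(13) = 2·6 + 1. Bump = 15. G_3 = 14.
G_3 = 14. HB_7(14) = 2·7. Bump = 16. G_4 = 15.
G_4 = 15. HB_8(15) = 8 + 7. Bump = 16. G_5 = 15.
G_5 = 15. HB_9(15) = 9 + 6. Bump = 16. G_6 = 15.

ω + 6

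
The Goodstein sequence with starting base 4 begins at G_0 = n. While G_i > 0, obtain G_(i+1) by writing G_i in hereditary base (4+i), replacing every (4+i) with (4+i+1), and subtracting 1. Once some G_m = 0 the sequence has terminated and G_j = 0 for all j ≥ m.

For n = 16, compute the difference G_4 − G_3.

i=0: 16 = 4^2 (b=4); 4→5: 5^2 = 25; 25−1 = 24
i=1: 24 = 4·5 + 4 (b=5); 5→6: 4·6 + 4 = 28; 28−1 = 27
i=2: 27 = 4·6 + 3 (b=6); 6→7: 4·7 + 3 = 31; 31−1 = 30
i=3: 30 = 4·7 + 2 (b=7); 7→8: 4·8 + 2 = 34; 34−1 = 33

3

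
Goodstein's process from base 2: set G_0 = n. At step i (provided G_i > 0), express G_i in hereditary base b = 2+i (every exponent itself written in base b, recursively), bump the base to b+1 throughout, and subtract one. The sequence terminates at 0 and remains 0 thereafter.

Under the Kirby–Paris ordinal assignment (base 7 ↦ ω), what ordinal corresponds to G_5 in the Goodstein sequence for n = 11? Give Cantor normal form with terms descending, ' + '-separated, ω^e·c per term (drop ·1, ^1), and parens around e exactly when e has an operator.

[0] 11 ≡ 2^(2 + 1) + 2 + 1 (base 2). Lift 3: 85. −1: 84.
[1] 84 ≡ 3^(3 + 1) + 3 (base 3). Lift 4: 1028. −1: 1027.
[2] 1027 ≡ 4^(4 + 1) + 3 (base 4). Lift 5: 15628. −1: 15627.
[3] 15627 ≡ 5^(5 + 1) + 2 (base 5). Lift 6: 279938. −1: 279937.
[4] 279937 ≡ 6^(6 + 1) + 1 (base 6). Lift 7: 5764802. −1: 5764801.
[5] 5764801 ≡ 7^(7 + 1) (base 7). Lift 8: 134217728. −1: 134217727.

ω^(ω + 1)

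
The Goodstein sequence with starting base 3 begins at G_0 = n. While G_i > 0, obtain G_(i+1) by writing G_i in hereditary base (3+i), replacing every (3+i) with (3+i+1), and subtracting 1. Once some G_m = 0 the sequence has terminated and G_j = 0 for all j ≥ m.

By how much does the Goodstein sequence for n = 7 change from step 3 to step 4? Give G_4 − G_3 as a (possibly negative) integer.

base 3: 7 = 2·3 + 1; at 4: 2·4 + 1 = 9; next = 8
base 4: 8 = 2·4; at 5: 2·5 = 10; next = 9
base 5: 9 = 5 + 4; at 6: 6 + 4 = 10; next = 9
base 6: 9 = 6 + 3; at 7: 7 + 3 = 10; next = 9

0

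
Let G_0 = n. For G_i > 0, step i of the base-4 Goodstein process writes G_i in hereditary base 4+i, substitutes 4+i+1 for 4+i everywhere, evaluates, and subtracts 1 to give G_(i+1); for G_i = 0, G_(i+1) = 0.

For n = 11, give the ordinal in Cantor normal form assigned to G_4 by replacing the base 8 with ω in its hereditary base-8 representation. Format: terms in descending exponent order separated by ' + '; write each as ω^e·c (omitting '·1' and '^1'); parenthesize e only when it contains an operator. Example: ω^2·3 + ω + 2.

ω + 7

base 4: 11 = 2·4 + 3; at 5: 2·5 + 3 = 13; next = 12
base 5: 12 = 2·5 + 2; at 6: 2·6 + 2 = 14; next = 13
base 6: 13 = 2·6 + 1; at 7: 2·7 + 1 = 15; next = 14
base 7: 14 = 2·7; at 8: 2·8 = 16; next = 15
base 8: 15 = 8 + 7; at 9: 9 + 7 = 16; next = 15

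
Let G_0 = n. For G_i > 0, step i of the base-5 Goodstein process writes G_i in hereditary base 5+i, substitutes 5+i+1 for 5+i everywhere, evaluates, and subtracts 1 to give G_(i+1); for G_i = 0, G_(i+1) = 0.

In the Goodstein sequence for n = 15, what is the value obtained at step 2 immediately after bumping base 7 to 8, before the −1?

20

[0] 15 ≡ 3·5 (base 5). Lift 6: 18. −1: 17.
[1] 17 ≡ 2·6 + 5 (base 6). Lift 7: 19. −1: 18.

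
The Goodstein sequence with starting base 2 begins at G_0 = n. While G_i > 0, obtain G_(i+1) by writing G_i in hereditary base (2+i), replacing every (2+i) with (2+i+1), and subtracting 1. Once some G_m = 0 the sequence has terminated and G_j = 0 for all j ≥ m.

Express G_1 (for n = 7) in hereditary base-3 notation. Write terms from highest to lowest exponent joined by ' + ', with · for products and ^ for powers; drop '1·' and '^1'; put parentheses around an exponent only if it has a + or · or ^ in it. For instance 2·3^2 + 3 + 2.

3^3 + 3

base 2: 7 = 2^2 + 2 + 1; at 3: 3^3 + 3 + 1 = 31; next = 30
base 3: 30 = 3^3 + 3; at 4: 4^4 + 4 = 260; next = 259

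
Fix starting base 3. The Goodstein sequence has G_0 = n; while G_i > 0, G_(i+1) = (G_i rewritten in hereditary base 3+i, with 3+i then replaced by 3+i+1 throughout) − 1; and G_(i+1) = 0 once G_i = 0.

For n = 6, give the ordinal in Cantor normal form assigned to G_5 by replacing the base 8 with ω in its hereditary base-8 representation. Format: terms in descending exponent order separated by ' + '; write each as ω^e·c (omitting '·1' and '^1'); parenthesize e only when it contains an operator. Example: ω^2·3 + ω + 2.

7

i=0: 6 = 2·3 (b=3); 3→4: 2·4 = 8; 8−1 = 7
i=1: 7 = 4 + 3 (b=4); 4→5: 5 + 3 = 8; 8−1 = 7
i=2: 7 = 5 + 2 (b=5); 5→6: 6 + 2 = 8; 8−1 = 7
i=3: 7 = 6 + 1 (b=6); 6→7: 7 + 1 = 8; 8−1 = 7
i=4: 7 = 7 (b=7); 7→8: 8 = 8; 8−1 = 7
i=5: 7 = 7 (b=8); 8→9: 7 = 7; 7−1 = 6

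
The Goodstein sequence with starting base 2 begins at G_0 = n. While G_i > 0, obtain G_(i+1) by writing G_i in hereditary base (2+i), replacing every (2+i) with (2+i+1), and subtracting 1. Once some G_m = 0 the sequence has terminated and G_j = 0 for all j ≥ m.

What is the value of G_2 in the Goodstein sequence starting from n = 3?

3

i=0: 3 = 2 + 1 (b=2); 2→3: 3 + 1 = 4; 4−1 = 3
i=1: 3 = 3 (b=3); 3→4: 4 = 4; 4−1 = 3
i=2: 3 = 3 (b=4); 4→5: 3 = 3; 3−1 = 2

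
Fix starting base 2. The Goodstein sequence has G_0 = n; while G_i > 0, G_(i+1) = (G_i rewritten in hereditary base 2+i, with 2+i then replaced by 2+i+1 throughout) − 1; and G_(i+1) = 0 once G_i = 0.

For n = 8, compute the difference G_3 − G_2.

i=0: 8 = 2^(2 + 1) (b=2); 2→3: 3^(3 + 1) = 81; 81−1 = 80
i=1: 80 = 2·3^3 + 2·3^2 + 2·3 + 2 (b=3); 3→4: 2·4^4 + 2·4^2 + 2·4 + 2 = 554; 554−1 = 553
i=2: 553 = 2·4^4 + 2·4^2 + 2·4 + 1 (b=4); 4→5: 2·5^5 + 2·5^2 + 2·5 + 1 = 6311; 6311−1 = 6310

5757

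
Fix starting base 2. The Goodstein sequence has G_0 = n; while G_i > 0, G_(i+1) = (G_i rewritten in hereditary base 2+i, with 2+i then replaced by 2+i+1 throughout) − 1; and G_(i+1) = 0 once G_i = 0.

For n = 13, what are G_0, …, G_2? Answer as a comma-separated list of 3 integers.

(0) 13|_2 = 2^(2 + 1) + 2^2 + 1 ↦ 3^(3 + 1) + 3^3 + 1|_3 = 109 ⇒ 108
(1) 108|_3 = 3^(3 + 1) + 3^3 ↦ 4^(4 + 1) + 4^4|_4 = 1280 ⇒ 1279

13, 108, 1279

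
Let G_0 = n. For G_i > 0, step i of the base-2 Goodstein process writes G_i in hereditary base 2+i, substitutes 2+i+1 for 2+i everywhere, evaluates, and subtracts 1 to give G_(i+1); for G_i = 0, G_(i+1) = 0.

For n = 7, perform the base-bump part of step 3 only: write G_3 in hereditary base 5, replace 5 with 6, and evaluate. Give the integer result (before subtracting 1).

step 0: 7 = 2^2 + 2 + 1; sub 3 for 2: 3^3 + 3 + 1; = 31; G_1 = 31−1 = 30
step 1: 30 = 3^3 + 3; sub 4 for 3: 4^4 + 4; = 260; G_2 = 260−1 = 259
step 2: 259 = 4^4 + 3; sub 5 for 4: 5^5 + 3; = 3128; G_3 = 3128−1 = 3127

46658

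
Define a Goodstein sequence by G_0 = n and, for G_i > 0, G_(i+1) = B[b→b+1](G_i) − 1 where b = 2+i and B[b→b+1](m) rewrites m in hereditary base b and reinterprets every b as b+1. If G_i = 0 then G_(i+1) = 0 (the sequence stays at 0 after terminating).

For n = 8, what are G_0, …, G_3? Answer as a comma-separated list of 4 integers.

step 0: 8 = 2^(2 + 1); sub 3 for 2: 3^(3 + 1); = 81; G_1 = 81−1 = 80
step 1: 80 = 2·3^3 + 2·3^2 + 2·3 + 2; sub 4 for 3: 2·4^4 + 2·4^2 + 2·4 + 2; = 554; G_2 = 554−1 = 553
step 2: 553 = 2·4^4 + 2·4^2 + 2·4 + 1; sub 5 for 4: 2·5^5 + 2·5^2 + 2·5 + 1; = 6311; G_3 = 6311−1 = 6310

8, 80, 553, 6310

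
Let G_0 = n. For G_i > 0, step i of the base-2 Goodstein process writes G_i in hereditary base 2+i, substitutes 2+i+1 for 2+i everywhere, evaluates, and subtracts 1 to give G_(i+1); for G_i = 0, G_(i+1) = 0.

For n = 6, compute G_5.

base 2: 6 = 2^2 + 2; at 3: 3^3 + 3 = 30; next = 29
base 3: 29 = 3^3 + 2; at 4: 4^4 + 2 = 258; next = 257
base 4: 257 = 4^4 + 1; at 5: 5^5 + 1 = 3126; next = 3125
base 5: 3125 = 5^5; at 6: 6^6 = 46656; next = 46655
base 6: 46655 = 5·6^5 + 5·6^4 + 5·6^3 + 5·6^2 + 5·6 + 5; at 7: 5·7^5 + 5·7^4 + 5·7^3 + 5·7^2 + 5·7 + 5 = 98040; next = 98039

98039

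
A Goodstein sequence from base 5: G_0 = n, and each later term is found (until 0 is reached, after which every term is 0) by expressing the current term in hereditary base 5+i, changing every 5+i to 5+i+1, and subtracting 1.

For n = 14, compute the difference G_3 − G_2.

1

base 5: 14 = 2·5 + 4; at 6: 2·6 + 4 = 16; next = 15
base 6: 15 = 2·6 + 3; at 7: 2·7 + 3 = 17; next = 16
base 7: 16 = 2·7 + 2; at 8: 2·8 + 2 = 18; next = 17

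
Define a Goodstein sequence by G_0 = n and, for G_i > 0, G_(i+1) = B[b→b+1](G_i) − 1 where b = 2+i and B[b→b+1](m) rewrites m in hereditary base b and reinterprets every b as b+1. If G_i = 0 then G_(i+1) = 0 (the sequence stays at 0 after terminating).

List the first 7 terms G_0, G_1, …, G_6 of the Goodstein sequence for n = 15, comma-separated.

step 0: 15 = 2^(2 + 1) + 2^2 + 2 + 1; sub 3 for 2: 3^(3 + 1) + 3^3 + 3 + 1; = 112; G_1 = 112−1 = 111
step 1: 111 = 3^(3 + 1) + 3^3 + 3; sub 4 for 3: 4^(4 + 1) + 4^4 + 4; = 1284; G_2 = 1284−1 = 1283
step 2: 1283 = 4^(4 + 1) + 4^4 + 3; sub 5 for 4: 5^(5 + 1) + 5^5 + 3; = 18753; G_3 = 18753−1 = 18752
step 3: 18752 = 5^(5 + 1) + 5^5 + 2; sub 6 for 5: 6^(6 + 1) + 6^6 + 2; = 326594; G_4 = 326594−1 = 326593
step 4: 326593 = 6^(6 + 1) + 6^6 + 1; sub 7 for 6: 7^(7 + 1) + 7^7 + 1; = 6588345; G_5 = 6588345−1 = 6588344
step 5: 6588344 = 7^(7 + 1) + 7^7; sub 8 for 7: 8^(8 + 1) + 8^8; = 150994944; G_6 = 150994944−1 = 150994943

15, 111, 1283, 18752, 326593, 6588344, 150994943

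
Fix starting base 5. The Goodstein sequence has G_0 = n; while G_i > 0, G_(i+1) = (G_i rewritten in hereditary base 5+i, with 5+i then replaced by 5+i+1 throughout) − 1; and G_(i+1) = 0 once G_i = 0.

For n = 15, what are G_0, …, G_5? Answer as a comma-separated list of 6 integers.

15, 17, 18, 19, 20, 21

G_0 = 15. HB_5(15) = 3·5. Bump = 18. G_1 = 17.
G_1 = 17. HB_6(17) = 2·6 + 5. Bump = 19. G_2 = 18.
G_2 = 18. HB_7(18) = 2·7 + 4. Bump = 20. G_3 = 19.
G_3 = 19. HB_8(19) = 2·8 + 3. Bump = 21. G_4 = 20.
G_4 = 20. HB_9(20) = 2·9 + 2. Bump = 22. G_5 = 21.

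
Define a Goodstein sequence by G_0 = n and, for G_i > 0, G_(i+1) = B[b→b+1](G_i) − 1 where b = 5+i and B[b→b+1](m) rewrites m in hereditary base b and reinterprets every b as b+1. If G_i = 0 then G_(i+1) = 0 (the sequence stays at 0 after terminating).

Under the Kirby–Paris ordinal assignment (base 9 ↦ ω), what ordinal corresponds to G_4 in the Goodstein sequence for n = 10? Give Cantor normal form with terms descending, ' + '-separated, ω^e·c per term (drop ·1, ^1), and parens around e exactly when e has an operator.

ω + 2

i=0: 10 = 2·5 (b=5); 5→6: 2·6 = 12; 12−1 = 11
i=1: 11 = 6 + 5 (b=6); 6→7: 7 + 5 = 12; 12−1 = 11
i=2: 11 = 7 + 4 (b=7); 7→8: 8 + 4 = 12; 12−1 = 11
i=3: 11 = 8 + 3 (b=8); 8→9: 9 + 3 = 12; 12−1 = 11
i=4: 11 = 9 + 2 (b=9); 9→10: 10 + 2 = 12; 12−1 = 11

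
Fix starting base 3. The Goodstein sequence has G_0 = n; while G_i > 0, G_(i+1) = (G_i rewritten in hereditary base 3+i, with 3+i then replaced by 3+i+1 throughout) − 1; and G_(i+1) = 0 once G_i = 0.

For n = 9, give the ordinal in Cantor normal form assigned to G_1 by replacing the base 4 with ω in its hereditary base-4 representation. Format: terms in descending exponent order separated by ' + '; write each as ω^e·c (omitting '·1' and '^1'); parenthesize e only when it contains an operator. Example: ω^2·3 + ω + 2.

ω·3 + 3

G_0=9  [base 3] 3^2  →[3↦4]→  4^2 = 16  −1 ⇒ G_1=15
G_1=15  [base 4] 3·4 + 3  →[4↦5]→  3·5 + 3 = 18  −1 ⇒ G_2=17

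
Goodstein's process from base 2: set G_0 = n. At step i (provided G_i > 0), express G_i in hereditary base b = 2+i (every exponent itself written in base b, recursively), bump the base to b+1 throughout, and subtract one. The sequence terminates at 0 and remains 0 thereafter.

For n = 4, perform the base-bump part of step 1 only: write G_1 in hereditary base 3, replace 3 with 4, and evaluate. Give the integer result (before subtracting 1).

42

step 0: 4 = 2^2; sub 3 for 2: 3^3; = 27; G_1 = 27−1 = 26
step 1: 26 = 2·3^2 + 2·3 + 2; sub 4 for 3: 2·4^2 + 2·4 + 2; = 42; G_2 = 42−1 = 41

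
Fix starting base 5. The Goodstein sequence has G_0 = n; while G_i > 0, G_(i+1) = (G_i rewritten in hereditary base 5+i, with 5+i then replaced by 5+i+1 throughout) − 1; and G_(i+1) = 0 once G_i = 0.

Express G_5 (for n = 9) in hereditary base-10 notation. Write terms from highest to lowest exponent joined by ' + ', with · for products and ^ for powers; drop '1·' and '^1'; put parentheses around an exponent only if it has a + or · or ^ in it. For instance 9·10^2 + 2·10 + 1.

9

base 5: 9 = 5 + 4; at 6: 6 + 4 = 10; next = 9
base 6: 9 = 6 + 3; at 7: 7 + 3 = 10; next = 9
base 7: 9 = 7 + 2; at 8: 8 + 2 = 10; next = 9
base 8: 9 = 8 + 1; at 9: 9 + 1 = 10; next = 9
base 9: 9 = 9; at 10: 10 = 10; next = 9
base 10: 9 = 9; at 11: 9 = 9; next = 8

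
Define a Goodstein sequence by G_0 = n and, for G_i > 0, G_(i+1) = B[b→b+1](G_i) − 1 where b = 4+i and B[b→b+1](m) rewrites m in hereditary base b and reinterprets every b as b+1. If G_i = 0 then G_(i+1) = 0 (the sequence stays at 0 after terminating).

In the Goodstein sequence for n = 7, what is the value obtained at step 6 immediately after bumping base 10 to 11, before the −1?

5

G_0=7  [base 4] 4 + 3  →[4↦5]→  5 + 3 = 8  −1 ⇒ G_1=7
G_1=7  [base 5] 5 + 2  →[5↦6]→  6 + 2 = 8  −1 ⇒ G_2=7
G_2=7  [base 6] 6 + 1  →[6↦7]→  7 + 1 = 8  −1 ⇒ G_3=7
G_3=7  [base 7] 7  →[7↦8]→  8 = 8  −1 ⇒ G_4=7
G_4=7  [base 8] 7  →[8↦9]→  7 = 7  −1 ⇒ G_5=6
G_5=6  [base 9] 6  →[9↦10]→  6 = 6  −1 ⇒ G_6=5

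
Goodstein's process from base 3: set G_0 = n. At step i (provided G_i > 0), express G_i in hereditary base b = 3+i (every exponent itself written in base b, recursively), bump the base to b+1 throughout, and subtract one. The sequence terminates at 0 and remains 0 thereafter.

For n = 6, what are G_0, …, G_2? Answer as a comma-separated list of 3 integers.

6, 7, 7

[0] 6 ≡ 2·3 (base 3). Lift 4: 8. −1: 7.
[1] 7 ≡ 4 + 3 (base 4). Lift 5: 8. −1: 7.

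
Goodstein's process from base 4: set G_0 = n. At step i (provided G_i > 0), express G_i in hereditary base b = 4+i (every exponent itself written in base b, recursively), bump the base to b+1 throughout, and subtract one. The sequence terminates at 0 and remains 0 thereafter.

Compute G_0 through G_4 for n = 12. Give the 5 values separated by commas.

12, 14, 15, 16, 17

i=0: 12 = 3·4 (b=4); 4→5: 3·5 = 15; 15−1 = 14
i=1: 14 = 2·5 + 4 (b=5); 5→6: 2·6 + 4 = 16; 16−1 = 15
i=2: 15 = 2·6 + 3 (b=6); 6→7: 2·7 + 3 = 17; 17−1 = 16
i=3: 16 = 2·7 + 2 (b=7); 7→8: 2·8 + 2 = 18; 18−1 = 17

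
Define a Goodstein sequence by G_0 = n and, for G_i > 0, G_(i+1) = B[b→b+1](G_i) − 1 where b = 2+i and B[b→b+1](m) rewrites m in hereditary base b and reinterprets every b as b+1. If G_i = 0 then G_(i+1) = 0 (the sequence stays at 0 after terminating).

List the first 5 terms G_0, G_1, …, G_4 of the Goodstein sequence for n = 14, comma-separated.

14, 110, 1281, 18750, 326591

[0] 14 ≡ 2^(2 + 1) + 2^2 + 2 (base 2). Lift 3: 111. −1: 110.
[1] 110 ≡ 3^(3 + 1) + 3^3 + 2 (base 3). Lift 4: 1282. −1: 1281.
[2] 1281 ≡ 4^(4 + 1) + 4^4 + 1 (base 4). Lift 5: 18751. −1: 18750.
[3] 18750 ≡ 5^(5 + 1) + 5^5 (base 5). Lift 6: 326592. −1: 326591.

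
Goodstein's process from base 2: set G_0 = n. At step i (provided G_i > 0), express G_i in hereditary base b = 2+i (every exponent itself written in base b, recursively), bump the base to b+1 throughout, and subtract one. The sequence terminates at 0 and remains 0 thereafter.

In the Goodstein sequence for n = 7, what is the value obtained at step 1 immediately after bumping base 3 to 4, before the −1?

260

G_0 = 7. HB_2(7) = 2^2 + 2 + 1. Bump = 31. G_1 = 30.
G_1 = 30. HB_3(30) = 3^3 + 3. Bump = 260. G_2 = 259.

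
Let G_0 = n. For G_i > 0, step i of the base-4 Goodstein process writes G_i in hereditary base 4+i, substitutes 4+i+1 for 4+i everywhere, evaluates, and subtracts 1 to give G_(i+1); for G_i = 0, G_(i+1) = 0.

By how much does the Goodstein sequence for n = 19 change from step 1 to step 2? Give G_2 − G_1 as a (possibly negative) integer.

i=0: 19 = 4^2 + 3 (b=4); 4→5: 5^2 + 3 = 28; 28−1 = 27
i=1: 27 = 5^2 + 2 (b=5); 5→6: 6^2 + 2 = 38; 38−1 = 37

10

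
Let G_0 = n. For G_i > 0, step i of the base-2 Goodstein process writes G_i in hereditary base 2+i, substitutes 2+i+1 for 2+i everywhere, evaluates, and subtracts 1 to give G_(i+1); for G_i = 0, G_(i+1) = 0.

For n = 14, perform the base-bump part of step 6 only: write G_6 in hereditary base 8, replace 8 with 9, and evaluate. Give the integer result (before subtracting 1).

3487116549

(0) 14|_2 = 2^(2 + 1) + 2^2 + 2 ↦ 3^(3 + 1) + 3^3 + 3|_3 = 111 ⇒ 110
(1) 110|_3 = 3^(3 + 1) + 3^3 + 2 ↦ 4^(4 + 1) + 4^4 + 2|_4 = 1282 ⇒ 1281
(2) 1281|_4 = 4^(4 + 1) + 4^4 + 1 ↦ 5^(5 + 1) + 5^5 + 1|_5 = 18751 ⇒ 18750
(3) 18750|_5 = 5^(5 + 1) + 5^5 ↦ 6^(6 + 1) + 6^6|_6 = 326592 ⇒ 326591
(4) 326591|_6 = 6^(6 + 1) + 5·6^5 + 5·6^4 + 5·6^3 + 5·6^2 + 5·6 + 5 ↦ 7^(7 + 1) + 5·7^5 + 5·7^4 + 5·7^3 + 5·7^2 + 5·7 + 5|_7 = 5862841 ⇒ 5862840
(5) 5862840|_7 = 7^(7 + 1) + 5·7^5 + 5·7^4 + 5·7^3 + 5·7^2 + 5·7 + 4 ↦ 8^(8 + 1) + 5·8^5 + 5·8^4 + 5·8^3 + 5·8^2 + 5·8 + 4|_8 = 134404972 ⇒ 134404971
(6) 134404971|_8 = 8^(8 + 1) + 5·8^5 + 5·8^4 + 5·8^3 + 5·8^2 + 5·8 + 3 ↦ 9^(9 + 1) + 5·9^5 + 5·9^4 + 5·9^3 + 5·9^2 + 5·9 + 3|_9 = 3487116549 ⇒ 3487116548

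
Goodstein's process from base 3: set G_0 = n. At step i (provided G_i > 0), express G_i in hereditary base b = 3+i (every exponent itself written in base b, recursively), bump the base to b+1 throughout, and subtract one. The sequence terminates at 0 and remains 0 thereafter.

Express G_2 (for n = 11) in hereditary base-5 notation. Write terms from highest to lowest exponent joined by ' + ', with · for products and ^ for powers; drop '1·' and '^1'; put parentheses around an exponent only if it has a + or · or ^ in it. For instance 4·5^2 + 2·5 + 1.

5^2

[0] 11 ≡ 3^2 + 2 (base 3). Lift 4: 18. −1: 17.
[1] 17 ≡ 4^2 + 1 (base 4). Lift 5: 26. −1: 25.
[2] 25 ≡ 5^2 (base 5). Lift 6: 36. −1: 35.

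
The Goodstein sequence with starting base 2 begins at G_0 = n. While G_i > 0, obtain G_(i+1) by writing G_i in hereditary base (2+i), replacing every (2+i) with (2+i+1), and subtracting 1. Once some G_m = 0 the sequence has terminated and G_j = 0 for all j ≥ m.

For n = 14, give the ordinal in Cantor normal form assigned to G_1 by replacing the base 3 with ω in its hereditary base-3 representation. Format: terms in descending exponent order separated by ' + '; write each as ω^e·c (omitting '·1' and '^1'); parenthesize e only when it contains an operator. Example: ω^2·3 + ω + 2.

ω^(ω + 1) + ω^ω + 2

(0) 14|_2 = 2^(2 + 1) + 2^2 + 2 ↦ 3^(3 + 1) + 3^3 + 3|_3 = 111 ⇒ 110
(1) 110|_3 = 3^(3 + 1) + 3^3 + 2 ↦ 4^(4 + 1) + 4^4 + 2|_4 = 1282 ⇒ 1281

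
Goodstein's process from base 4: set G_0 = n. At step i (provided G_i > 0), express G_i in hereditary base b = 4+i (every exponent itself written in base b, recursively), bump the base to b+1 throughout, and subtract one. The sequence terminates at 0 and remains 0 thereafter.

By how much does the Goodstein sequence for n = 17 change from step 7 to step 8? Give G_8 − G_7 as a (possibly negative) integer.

step 0: 17 = 4^2 + 1; sub 5 for 4: 5^2 + 1; = 26; G_1 = 26−1 = 25
step 1: 25 = 5^2; sub 6 for 5: 6^2; = 36; G_2 = 36−1 = 35
step 2: 35 = 5·6 + 5; sub 7 for 6: 5·7 + 5; = 40; G_3 = 40−1 = 39
step 3: 39 = 5·7 + 4; sub 8 for 7: 5·8 + 4; = 44; G_4 = 44−1 = 43
step 4: 43 = 5·8 + 3; sub 9 for 8: 5·9 + 3; = 48; G_5 = 48−1 = 47
step 5: 47 = 5·9 + 2; sub 10 for 9: 5·10 + 2; = 52; G_6 = 52−1 = 51
step 6: 51 = 5·10 + 1; sub 11 for 10: 5·11 + 1; = 56; G_7 = 56−1 = 55
step 7: 55 = 5·11; sub 12 for 11: 5·12; = 60; G_8 = 60−1 = 59

4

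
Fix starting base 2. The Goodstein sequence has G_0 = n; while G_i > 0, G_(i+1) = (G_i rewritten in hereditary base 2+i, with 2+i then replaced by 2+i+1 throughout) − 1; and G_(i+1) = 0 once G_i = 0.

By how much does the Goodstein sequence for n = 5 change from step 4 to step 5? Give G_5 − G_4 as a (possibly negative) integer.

422

G_0 = 5. HB_2(5) = 2^2 + 1. Bump = 28. G_1 = 27.
G_1 = 27. HB_3(27) = 3^3. Bump = 256. G_2 = 255.
G_2 = 255. HB_4(255) = 3·4^3 + 3·4^2 + 3·4 + 3. Bump = 468. G_3 = 467.
G_3 = 467. HB_5(467) = 3·5^3 + 3·5^2 + 3·5 + 2. Bump = 776. G_4 = 775.
G_4 = 775. HB_6(775) = 3·6^3 + 3·6^2 + 3·6 + 1. Bump = 1198. G_5 = 1197.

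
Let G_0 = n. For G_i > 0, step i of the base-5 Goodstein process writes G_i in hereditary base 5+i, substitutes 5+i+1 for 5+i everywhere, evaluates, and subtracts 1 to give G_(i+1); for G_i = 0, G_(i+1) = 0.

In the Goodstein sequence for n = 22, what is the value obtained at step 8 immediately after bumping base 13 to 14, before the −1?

44

i=0: 22 = 4·5 + 2 (b=5); 5→6: 4·6 + 2 = 26; 26−1 = 25
i=1: 25 = 4·6 + 1 (b=6); 6→7: 4·7 + 1 = 29; 29−1 = 28
i=2: 28 = 4·7 (b=7); 7→8: 4·8 = 32; 32−1 = 31
i=3: 31 = 3·8 + 7 (b=8); 8→9: 3·9 + 7 = 34; 34−1 = 33
i=4: 33 = 3·9 + 6 (b=9); 9→10: 3·10 + 6 = 36; 36−1 = 35
i=5: 35 = 3·10 + 5 (b=10); 10→11: 3·11 + 5 = 38; 38−1 = 37
i=6: 37 = 3·11 + 4 (b=11); 11→12: 3·12 + 4 = 40; 40−1 = 39
i=7: 39 = 3·12 + 3 (b=12); 12→13: 3·13 + 3 = 42; 42−1 = 41
i=8: 41 = 3·13 + 2 (b=13); 13→14: 3·14 + 2 = 44; 44−1 = 43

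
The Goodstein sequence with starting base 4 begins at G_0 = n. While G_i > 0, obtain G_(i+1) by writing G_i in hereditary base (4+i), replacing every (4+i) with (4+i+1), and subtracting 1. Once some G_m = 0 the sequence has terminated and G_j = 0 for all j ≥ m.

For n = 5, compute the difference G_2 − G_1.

0

base 4: 5 = 4 + 1; at 5: 5 + 1 = 6; next = 5
base 5: 5 = 5; at 6: 6 = 6; next = 5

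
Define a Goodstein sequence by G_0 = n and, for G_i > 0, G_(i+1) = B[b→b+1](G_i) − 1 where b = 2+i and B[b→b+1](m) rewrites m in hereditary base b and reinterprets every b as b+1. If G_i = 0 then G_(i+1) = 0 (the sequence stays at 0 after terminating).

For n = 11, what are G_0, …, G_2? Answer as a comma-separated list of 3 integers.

11 —HB2→ 2^(2 + 1) + 2 + 1 —bump→ 3^(3 + 1) + 3 + 1 = 85 —(−1)→ 84
84 —HB3→ 3^(3 + 1) + 3 —bump→ 4^(4 + 1) + 4 = 1028 —(−1)→ 1027

11, 84, 1027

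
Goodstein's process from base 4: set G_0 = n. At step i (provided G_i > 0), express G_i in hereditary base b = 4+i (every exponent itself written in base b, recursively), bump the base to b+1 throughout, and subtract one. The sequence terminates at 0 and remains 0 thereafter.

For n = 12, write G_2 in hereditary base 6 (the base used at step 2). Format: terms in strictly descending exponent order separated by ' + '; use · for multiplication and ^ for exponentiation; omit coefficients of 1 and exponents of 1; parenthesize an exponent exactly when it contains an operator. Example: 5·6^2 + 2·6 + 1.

2·6 + 3

base 4: 12 = 3·4; at 5: 3·5 = 15; next = 14
base 5: 14 = 2·5 + 4; at 6: 2·6 + 4 = 16; next = 15
base 6: 15 = 2·6 + 3; at 7: 2·7 + 3 = 17; next = 16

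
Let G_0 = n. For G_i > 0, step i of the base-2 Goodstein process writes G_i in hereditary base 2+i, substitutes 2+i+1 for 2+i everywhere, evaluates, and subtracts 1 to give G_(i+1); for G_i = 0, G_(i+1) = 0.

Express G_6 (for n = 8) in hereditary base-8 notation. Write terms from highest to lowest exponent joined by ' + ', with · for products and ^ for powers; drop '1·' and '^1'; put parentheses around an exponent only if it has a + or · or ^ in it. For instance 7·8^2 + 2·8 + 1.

2·8^8 + 2·8^2 + 8 + 3

i=0: 8 = 2^(2 + 1) (b=2); 2→3: 3^(3 + 1) = 81; 81−1 = 80
i=1: 80 = 2·3^3 + 2·3^2 + 2·3 + 2 (b=3); 3→4: 2·4^4 + 2·4^2 + 2·4 + 2 = 554; 554−1 = 553
i=2: 553 = 2·4^4 + 2·4^2 + 2·4 + 1 (b=4); 4→5: 2·5^5 + 2·5^2 + 2·5 + 1 = 6311; 6311−1 = 6310
i=3: 6310 = 2·5^5 + 2·5^2 + 2·5 (b=5); 5→6: 2·6^6 + 2·6^2 + 2·6 = 93396; 93396−1 = 93395
i=4: 93395 = 2·6^6 + 2·6^2 + 6 + 5 (b=6); 6→7: 2·7^7 + 2·7^2 + 7 + 5 = 1647196; 1647196−1 = 1647195
i=5: 1647195 = 2·7^7 + 2·7^2 + 7 + 4 (b=7); 7→8: 2·8^8 + 2·8^2 + 8 + 4 = 33554572; 33554572−1 = 33554571
i=6: 33554571 = 2·8^8 + 2·8^2 + 8 + 3 (b=8); 8→9: 2·9^9 + 2·9^2 + 9 + 3 = 774841152; 774841152−1 = 774841151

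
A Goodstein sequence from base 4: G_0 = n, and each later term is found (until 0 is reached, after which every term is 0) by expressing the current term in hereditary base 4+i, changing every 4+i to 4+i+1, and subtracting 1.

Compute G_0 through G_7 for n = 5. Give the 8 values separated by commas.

5, 5, 5, 4, 3, 2, 1, 0

G_0 = 5. HB_4(5) = 4 + 1. Bump = 6. G_1 = 5.
G_1 = 5. HB_5(5) = 5. Bump = 6. G_2 = 5.
G_2 = 5. HB_6(5) = 5. Bump = 5. G_3 = 4.
G_3 = 4. HB_7(4) = 4. Bump = 4. G_4 = 3.
G_4 = 3. HB_8(3) = 3. Bump = 3. G_5 = 2.
G_5 = 2. HB_9(2) = 2. Bump = 2. G_6 = 1.
G_6 = 1. HB_10(1) = 1. Bump = 1. G_7 = 0.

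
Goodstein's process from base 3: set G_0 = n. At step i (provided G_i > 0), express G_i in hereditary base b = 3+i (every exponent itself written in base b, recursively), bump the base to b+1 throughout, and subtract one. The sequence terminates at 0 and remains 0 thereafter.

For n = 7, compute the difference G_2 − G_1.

1

G_0 = 7. HB_3(7) = 2·3 + 1. Bump = 9. G_1 = 8.
G_1 = 8. HB_4(8) = 2·4. Bump = 10. G_2 = 9.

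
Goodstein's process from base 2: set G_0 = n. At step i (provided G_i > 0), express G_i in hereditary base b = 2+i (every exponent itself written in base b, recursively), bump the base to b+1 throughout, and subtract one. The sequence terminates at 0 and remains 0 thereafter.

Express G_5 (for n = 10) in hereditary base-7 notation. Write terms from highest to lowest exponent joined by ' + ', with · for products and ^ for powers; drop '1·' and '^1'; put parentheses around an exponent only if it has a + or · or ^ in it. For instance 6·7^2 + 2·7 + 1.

G_0 = 10. HB_2(10) = 2^(2 + 1) + 2. Bump = 84. G_1 = 83.
G_1 = 83. HB_3(83) = 3^(3 + 1) + 2. Bump = 1026. G_2 = 1025.
G_2 = 1025. HB_4(1025) = 4^(4 + 1) + 1. Bump = 15626. G_3 = 15625.
G_3 = 15625. HB_5(15625) = 5^(5 + 1). Bump = 279936. G_4 = 279935.
G_4 = 279935. HB_6(279935) = 5·6^6 + 5·6^5 + 5·6^4 + 5·6^3 + 5·6^2 + 5·6 + 5. Bump = 4215755. G_5 = 4215754.
G_5 = 4215754. HB_7(4215754) = 5·7^7 + 5·7^5 + 5·7^4 + 5·7^3 + 5·7^2 + 5·7 + 4. Bump = 84073324. G_6 = 84073323.

5·7^7 + 5·7^5 + 5·7^4 + 5·7^3 + 5·7^2 + 5·7 + 4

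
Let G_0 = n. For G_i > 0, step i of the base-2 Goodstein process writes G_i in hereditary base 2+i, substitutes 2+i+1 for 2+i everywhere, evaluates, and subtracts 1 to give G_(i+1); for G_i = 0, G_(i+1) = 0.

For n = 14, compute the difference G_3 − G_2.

G_0=14  [base 2] 2^(2 + 1) + 2^2 + 2  →[2↦3]→  3^(3 + 1) + 3^3 + 3 = 111  −1 ⇒ G_1=110
G_1=110  [base 3] 3^(3 + 1) + 3^3 + 2  →[3↦4]→  4^(4 + 1) + 4^4 + 2 = 1282  −1 ⇒ G_2=1281
G_2=1281  [base 4] 4^(4 + 1) + 4^4 + 1  →[4↦5]→  5^(5 + 1) + 5^5 + 1 = 18751  −1 ⇒ G_3=18750

17469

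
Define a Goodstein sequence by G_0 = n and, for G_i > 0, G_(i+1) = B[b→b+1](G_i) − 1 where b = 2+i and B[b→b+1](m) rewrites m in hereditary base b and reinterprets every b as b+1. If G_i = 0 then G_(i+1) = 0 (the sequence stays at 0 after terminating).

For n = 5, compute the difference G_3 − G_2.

base 2: 5 = 2^2 + 1; at 3: 3^3 + 1 = 28; next = 27
base 3: 27 = 3^3; at 4: 4^4 = 256; next = 255
base 4: 255 = 3·4^3 + 3·4^2 + 3·4 + 3; at 5: 3·5^3 + 3·5^2 + 3·5 + 3 = 468; next = 467

212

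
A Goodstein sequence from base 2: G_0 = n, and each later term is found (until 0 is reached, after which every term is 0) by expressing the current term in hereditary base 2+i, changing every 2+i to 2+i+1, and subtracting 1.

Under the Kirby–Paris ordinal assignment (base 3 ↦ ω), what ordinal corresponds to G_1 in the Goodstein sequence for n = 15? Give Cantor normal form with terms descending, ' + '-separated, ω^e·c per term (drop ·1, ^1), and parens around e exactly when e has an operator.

ω^(ω + 1) + ω^ω + ω

(0) 15|_2 = 2^(2 + 1) + 2^2 + 2 + 1 ↦ 3^(3 + 1) + 3^3 + 3 + 1|_3 = 112 ⇒ 111
(1) 111|_3 = 3^(3 + 1) + 3^3 + 3 ↦ 4^(4 + 1) + 4^4 + 4|_4 = 1284 ⇒ 1283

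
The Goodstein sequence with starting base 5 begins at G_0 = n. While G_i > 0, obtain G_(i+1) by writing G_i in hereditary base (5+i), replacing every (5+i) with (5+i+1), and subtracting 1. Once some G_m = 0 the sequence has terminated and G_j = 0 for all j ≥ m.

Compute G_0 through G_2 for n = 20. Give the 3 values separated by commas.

step 0: 20 = 4·5; sub 6 for 5: 4·6; = 24; G_1 = 24−1 = 23
step 1: 23 = 3·6 + 5; sub 7 for 6: 3·7 + 5; = 26; G_2 = 26−1 = 25

20, 23, 25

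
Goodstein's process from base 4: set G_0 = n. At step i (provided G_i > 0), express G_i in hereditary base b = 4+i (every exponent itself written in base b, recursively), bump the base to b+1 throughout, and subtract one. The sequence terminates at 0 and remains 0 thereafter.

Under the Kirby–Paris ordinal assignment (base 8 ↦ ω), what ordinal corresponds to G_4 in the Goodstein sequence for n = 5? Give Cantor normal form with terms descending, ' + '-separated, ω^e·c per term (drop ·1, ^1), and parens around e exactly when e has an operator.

G_0=5  [base 4] 4 + 1  →[4↦5]→  5 + 1 = 6  −1 ⇒ G_1=5
G_1=5  [base 5] 5  →[5↦6]→  6 = 6  −1 ⇒ G_2=5
G_2=5  [base 6] 5  →[6↦7]→  5 = 5  −1 ⇒ G_3=4
G_3=4  [base 7] 4  →[7↦8]→  4 = 4  −1 ⇒ G_4=3
G_4=3  [base 8] 3  →[8↦9]→  3 = 3  −1 ⇒ G_5=2

3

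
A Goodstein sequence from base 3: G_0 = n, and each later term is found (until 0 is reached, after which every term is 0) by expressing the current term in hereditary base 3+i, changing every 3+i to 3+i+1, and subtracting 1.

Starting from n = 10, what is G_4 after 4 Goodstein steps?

30

i=0: 10 = 3^2 + 1 (b=3); 3→4: 4^2 + 1 = 17; 17−1 = 16
i=1: 16 = 4^2 (b=4); 4→5: 5^2 = 25; 25−1 = 24
i=2: 24 = 4·5 + 4 (b=5); 5→6: 4·6 + 4 = 28; 28−1 = 27
i=3: 27 = 4·6 + 3 (b=6); 6→7: 4·7 + 3 = 31; 31−1 = 30
i=4: 30 = 4·7 + 2 (b=7); 7→8: 4·8 + 2 = 34; 34−1 = 33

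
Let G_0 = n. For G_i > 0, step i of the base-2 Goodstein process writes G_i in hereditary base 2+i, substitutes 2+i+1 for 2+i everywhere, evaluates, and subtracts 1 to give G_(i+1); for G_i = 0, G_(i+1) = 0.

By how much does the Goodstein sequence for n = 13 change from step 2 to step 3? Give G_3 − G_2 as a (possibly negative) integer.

14813

G_0 = 13. HB_2(13) = 2^(2 + 1) + 2^2 + 1. Bump = 109. G_1 = 108.
G_1 = 108. HB_3(108) = 3^(3 + 1) + 3^3. Bump = 1280. G_2 = 1279.
G_2 = 1279. HB_4(1279) = 4^(4 + 1) + 3·4^3 + 3·4^2 + 3·4 + 3. Bump = 16093. G_3 = 16092.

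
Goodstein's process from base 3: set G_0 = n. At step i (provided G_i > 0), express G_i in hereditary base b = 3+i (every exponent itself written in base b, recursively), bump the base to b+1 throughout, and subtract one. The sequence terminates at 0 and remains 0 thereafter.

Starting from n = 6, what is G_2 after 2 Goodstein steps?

step 0: 6 = 2·3; sub 4 for 3: 2·4; = 8; G_1 = 8−1 = 7
step 1: 7 = 4 + 3; sub 5 for 4: 5 + 3; = 8; G_2 = 8−1 = 7
step 2: 7 = 5 + 2; sub 6 for 5: 6 + 2; = 8; G_3 = 8−1 = 7

7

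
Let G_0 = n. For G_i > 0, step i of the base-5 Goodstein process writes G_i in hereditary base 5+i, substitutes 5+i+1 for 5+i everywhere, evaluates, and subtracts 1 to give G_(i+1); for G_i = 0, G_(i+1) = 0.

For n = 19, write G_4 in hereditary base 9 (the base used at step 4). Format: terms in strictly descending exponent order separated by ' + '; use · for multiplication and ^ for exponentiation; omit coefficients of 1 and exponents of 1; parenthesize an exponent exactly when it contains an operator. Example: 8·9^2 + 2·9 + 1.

3·9

[0] 19 ≡ 3·5 + 4 (base 5). Lift 6: 22. −1: 21.
[1] 21 ≡ 3·6 + 3 (base 6). Lift 7: 24. −1: 23.
[2] 23 ≡ 3·7 + 2 (base 7). Lift 8: 26. −1: 25.
[3] 25 ≡ 3·8 + 1 (base 8). Lift 9: 28. −1: 27.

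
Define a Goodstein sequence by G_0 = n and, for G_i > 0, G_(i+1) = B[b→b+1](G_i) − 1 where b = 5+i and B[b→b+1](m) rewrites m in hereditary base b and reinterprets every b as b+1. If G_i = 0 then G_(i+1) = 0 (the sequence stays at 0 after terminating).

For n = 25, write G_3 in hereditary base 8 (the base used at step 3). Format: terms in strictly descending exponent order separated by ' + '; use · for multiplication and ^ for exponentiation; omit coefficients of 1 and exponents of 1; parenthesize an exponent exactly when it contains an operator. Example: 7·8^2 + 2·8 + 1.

base 5: 25 = 5^2; at 6: 6^2 = 36; next = 35
base 6: 35 = 5·6 + 5; at 7: 5·7 + 5 = 40; next = 39
base 7: 39 = 5·7 + 4; at 8: 5·8 + 4 = 44; next = 43
base 8: 43 = 5·8 + 3; at 9: 5·9 + 3 = 48; next = 47

5·8 + 3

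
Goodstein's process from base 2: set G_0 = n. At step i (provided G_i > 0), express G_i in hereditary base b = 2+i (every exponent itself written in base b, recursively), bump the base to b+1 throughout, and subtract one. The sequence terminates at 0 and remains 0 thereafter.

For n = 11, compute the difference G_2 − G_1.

G_0 = 11. HB_2(11) = 2^(2 + 1) + 2 + 1. Bump = 85. G_1 = 84.
G_1 = 84. HB_3(84) = 3^(3 + 1) + 3. Bump = 1028. G_2 = 1027.

943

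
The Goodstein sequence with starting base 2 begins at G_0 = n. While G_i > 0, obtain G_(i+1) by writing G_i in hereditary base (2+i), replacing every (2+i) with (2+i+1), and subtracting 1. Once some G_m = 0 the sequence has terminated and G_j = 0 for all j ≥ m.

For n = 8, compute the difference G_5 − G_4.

1553800

G_0=8  [base 2] 2^(2 + 1)  →[2↦3]→  3^(3 + 1) = 81  −1 ⇒ G_1=80
G_1=80  [base 3] 2·3^3 + 2·3^2 + 2·3 + 2  →[3↦4]→  2·4^4 + 2·4^2 + 2·4 + 2 = 554  −1 ⇒ G_2=553
G_2=553  [base 4] 2·4^4 + 2·4^2 + 2·4 + 1  →[4↦5]→  2·5^5 + 2·5^2 + 2·5 + 1 = 6311  −1 ⇒ G_3=6310
G_3=6310  [base 5] 2·5^5 + 2·5^2 + 2·5  →[5↦6]→  2·6^6 + 2·6^2 + 2·6 = 93396  −1 ⇒ G_4=93395
G_4=93395  [base 6] 2·6^6 + 2·6^2 + 6 + 5  →[6↦7]→  2·7^7 + 2·7^2 + 7 + 5 = 1647196  −1 ⇒ G_5=1647195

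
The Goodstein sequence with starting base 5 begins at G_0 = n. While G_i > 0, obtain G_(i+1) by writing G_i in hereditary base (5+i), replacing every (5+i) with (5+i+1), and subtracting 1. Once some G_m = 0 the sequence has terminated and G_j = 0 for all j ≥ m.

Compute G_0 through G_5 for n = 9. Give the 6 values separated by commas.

9, 9, 9, 9, 9, 9

9 —HB5→ 5 + 4 —bump→ 6 + 4 = 10 —(−1)→ 9
9 —HB6→ 6 + 3 —bump→ 7 + 3 = 10 —(−1)→ 9
9 —HB7→ 7 + 2 —bump→ 8 + 2 = 10 —(−1)→ 9
9 —HB8→ 8 + 1 —bump→ 9 + 1 = 10 —(−1)→ 9
9 —HB9→ 9 —bump→ 10 = 10 —(−1)→ 9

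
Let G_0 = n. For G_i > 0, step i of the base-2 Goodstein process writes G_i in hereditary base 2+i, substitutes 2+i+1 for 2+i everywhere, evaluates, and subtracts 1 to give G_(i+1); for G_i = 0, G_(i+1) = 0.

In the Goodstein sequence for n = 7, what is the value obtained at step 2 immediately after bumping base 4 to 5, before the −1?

G_0=7  [base 2] 2^2 + 2 + 1  →[2↦3]→  3^3 + 3 + 1 = 31  −1 ⇒ G_1=30
G_1=30  [base 3] 3^3 + 3  →[3↦4]→  4^4 + 4 = 260  −1 ⇒ G_2=259
G_2=259  [base 4] 4^4 + 3  →[4↦5]→  5^5 + 3 = 3128  −1 ⇒ G_3=3127

3128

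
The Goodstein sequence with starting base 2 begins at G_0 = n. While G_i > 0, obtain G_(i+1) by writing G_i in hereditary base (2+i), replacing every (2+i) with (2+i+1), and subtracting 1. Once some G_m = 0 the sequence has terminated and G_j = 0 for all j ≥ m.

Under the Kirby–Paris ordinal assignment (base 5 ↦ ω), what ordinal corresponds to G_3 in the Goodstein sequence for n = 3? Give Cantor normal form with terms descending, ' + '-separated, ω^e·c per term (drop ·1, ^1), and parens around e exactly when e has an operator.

step 0: 3 = 2 + 1; sub 3 for 2: 3 + 1; = 4; G_1 = 4−1 = 3
step 1: 3 = 3; sub 4 for 3: 4; = 4; G_2 = 4−1 = 3
step 2: 3 = 3; sub 5 for 4: 3; = 3; G_3 = 3−1 = 2

2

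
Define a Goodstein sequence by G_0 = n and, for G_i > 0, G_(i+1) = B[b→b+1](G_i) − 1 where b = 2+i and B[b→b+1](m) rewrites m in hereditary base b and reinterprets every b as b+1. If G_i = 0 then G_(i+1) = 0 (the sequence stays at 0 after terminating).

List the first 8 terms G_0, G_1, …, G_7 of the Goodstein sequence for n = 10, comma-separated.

i=0: 10 = 2^(2 + 1) + 2 (b=2); 2→3: 3^(3 + 1) + 3 = 84; 84−1 = 83
i=1: 83 = 3^(3 + 1) + 2 (b=3); 3→4: 4^(4 + 1) + 2 = 1026; 1026−1 = 1025
i=2: 1025 = 4^(4 + 1) + 1 (b=4); 4→5: 5^(5 + 1) + 1 = 15626; 15626−1 = 15625
i=3: 15625 = 5^(5 + 1) (b=5); 5→6: 6^(6 + 1) = 279936; 279936−1 = 279935
i=4: 279935 = 5·6^6 + 5·6^5 + 5·6^4 + 5·6^3 + 5·6^2 + 5·6 + 5 (b=6); 6→7: 5·7^7 + 5·7^5 + 5·7^4 + 5·7^3 + 5·7^2 + 5·7 + 5 = 4215755; 4215755−1 = 4215754
i=5: 4215754 = 5·7^7 + 5·7^5 + 5·7^4 + 5·7^3 + 5·7^2 + 5·7 + 4 (b=7); 7→8: 5·8^8 + 5·8^5 + 5·8^4 + 5·8^3 + 5·8^2 + 5·8 + 4 = 84073324; 84073324−1 = 84073323
i=6: 84073323 = 5·8^8 + 5·8^5 + 5·8^4 + 5·8^3 + 5·8^2 + 5·8 + 3 (b=8); 8→9: 5·9^9 + 5·9^5 + 5·9^4 + 5·9^3 + 5·9^2 + 5·9 + 3 = 1937434593; 1937434593−1 = 1937434592

10, 83, 1025, 15625, 279935, 4215754, 84073323, 1937434592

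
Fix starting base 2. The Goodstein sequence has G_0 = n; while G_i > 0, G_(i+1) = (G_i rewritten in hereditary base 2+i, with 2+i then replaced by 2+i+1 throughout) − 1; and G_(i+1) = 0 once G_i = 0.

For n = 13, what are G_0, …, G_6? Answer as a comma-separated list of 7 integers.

i=0: 13 = 2^(2 + 1) + 2^2 + 1 (b=2); 2→3: 3^(3 + 1) + 3^3 + 1 = 109; 109−1 = 108
i=1: 108 = 3^(3 + 1) + 3^3 (b=3); 3→4: 4^(4 + 1) + 4^4 = 1280; 1280−1 = 1279
i=2: 1279 = 4^(4 + 1) + 3·4^3 + 3·4^2 + 3·4 + 3 (b=4); 4→5: 5^(5 + 1) + 3·5^3 + 3·5^2 + 3·5 + 3 = 16093; 16093−1 = 16092
i=3: 16092 = 5^(5 + 1) + 3·5^3 + 3·5^2 + 3·5 + 2 (b=5); 5→6: 6^(6 + 1) + 3·6^3 + 3·6^2 + 3·6 + 2 = 280712; 280712−1 = 280711
i=4: 280711 = 6^(6 + 1) + 3·6^3 + 3·6^2 + 3·6 + 1 (b=6); 6→7: 7^(7 + 1) + 3·7^3 + 3·7^2 + 3·7 + 1 = 5765999; 5765999−1 = 5765998
i=5: 5765998 = 7^(7 + 1) + 3·7^3 + 3·7^2 + 3·7 (b=7); 7→8: 8^(8 + 1) + 3·8^3 + 3·8^2 + 3·8 = 134219480; 134219480−1 = 134219479

13, 108, 1279, 16092, 280711, 5765998, 134219479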